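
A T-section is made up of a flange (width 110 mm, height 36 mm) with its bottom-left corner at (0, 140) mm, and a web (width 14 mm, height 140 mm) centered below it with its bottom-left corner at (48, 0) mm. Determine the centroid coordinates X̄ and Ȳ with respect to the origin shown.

web: A = 14 × 140 = 1960.00, centroid at (55.00, 70.00).
flange: A = 110 × 36 = 3960.00, centroid at (55.00, 158.00).
ΣA = 5920.00 mm², ΣAX̄ = 325600.00 mm³, ΣAȲ = 762880.00 mm³.
X̄ = 325600.00/5920.00 = 55.00 mm; Ȳ = 762880.00/5920.00 = 128.86 mm.

X̄ = 55.00 mm, Ȳ = 128.86 mm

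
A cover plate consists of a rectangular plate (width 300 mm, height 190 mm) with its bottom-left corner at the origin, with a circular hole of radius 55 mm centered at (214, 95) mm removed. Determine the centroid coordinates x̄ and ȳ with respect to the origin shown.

x̄ = 137.19 mm, ȳ = 95.00 mm

Part | A | x̄ᵢ | ȳᵢ | A·x̄ᵢ | A·ȳᵢ
plate | 57000.00 | 150.00 | 95.00 | 8550000.00 | 5415000.00
hole | -9503.32 | 214.00 | 95.00 | -2033710.00 | -902815.19
Σ | 47496.68 |  |  | 6516290.00 | 4512184.81
x̄ = 6516290.00 / 47496.68 = 137.19 mm
ȳ = 4512184.81 / 47496.68 = 95.00 mm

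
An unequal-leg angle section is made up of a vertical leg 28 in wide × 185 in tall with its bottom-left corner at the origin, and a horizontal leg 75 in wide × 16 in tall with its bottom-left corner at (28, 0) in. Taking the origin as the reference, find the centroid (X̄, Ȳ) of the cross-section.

vertical leg: A = 28 × 185 = 5180.00, centroid at (14.00, 92.50).
horizontal leg: A = 75 × 16 = 1200.00, centroid at (65.50, 8.00).
ΣA = 6380.00 in², ΣAX̄ = 151120.00 in³, ΣAȲ = 488750.00 in³.
X̄ = 151120.00/6380.00 = 23.69 in; Ȳ = 488750.00/6380.00 = 76.61 in.

X̄ = 23.69 in, Ȳ = 76.61 in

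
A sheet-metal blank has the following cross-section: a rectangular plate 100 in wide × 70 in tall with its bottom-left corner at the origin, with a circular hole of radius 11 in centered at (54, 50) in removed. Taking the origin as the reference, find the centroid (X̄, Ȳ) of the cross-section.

plate: A = 100 × 70 = 7000.00, centroid at (50.00, 35.00).
hole: A = −π·11² = -380.13, centroid at (54.00, 50.00).
ΣA = 6619.87 in², ΣAX̄ = 329472.83 in³, ΣAȲ = 225993.36 in³.
X̄ = 329472.83/6619.87 = 49.77 in; Ȳ = 225993.36/6619.87 = 34.14 in.

X̄ = 49.77 in, Ȳ = 34.14 in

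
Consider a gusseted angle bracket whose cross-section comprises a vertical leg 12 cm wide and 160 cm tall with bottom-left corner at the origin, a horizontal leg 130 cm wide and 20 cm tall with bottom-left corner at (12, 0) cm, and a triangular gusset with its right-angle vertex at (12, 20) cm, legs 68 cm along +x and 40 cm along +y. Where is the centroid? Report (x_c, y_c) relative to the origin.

Part | A | x̄ᵢ | ȳᵢ | A·x̄ᵢ | A·ȳᵢ
vertical leg | 1920.00 | 6.00 | 80.00 | 11520.00 | 153600.00
horizontal leg | 2600.00 | 77.00 | 10.00 | 200200.00 | 26000.00
gusset | 1360.00 | 34.67 | 33.33 | 47146.67 | 45333.33
Σ | 5880.00 |  |  | 258866.67 | 224933.33
x_c = 258866.67 / 5880.00 = 44.02 cm
y_c = 224933.33 / 5880.00 = 38.25 cm

x_c = 44.02 cm, y_c = 38.25 cm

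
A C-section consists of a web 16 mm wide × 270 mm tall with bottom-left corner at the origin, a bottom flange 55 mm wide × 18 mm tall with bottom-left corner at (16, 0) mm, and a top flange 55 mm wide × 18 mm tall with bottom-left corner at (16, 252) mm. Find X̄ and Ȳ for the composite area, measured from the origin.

X̄ = 19.16 mm, Ȳ = 135.00 mm

web: A = 16 × 270 = 4320.00, centroid at (8.00, 135.00).
bottom flange: A = 55 × 18 = 990.00, centroid at (43.50, 9.00).
top flange: A = 55 × 18 = 990.00, centroid at (43.50, 261.00).
ΣA = 6300.00 mm²
ΣAX̄ = (4320.00)(8.00) + (990.00)(43.50) + (990.00)(43.50) = 120690.00 mm³
ΣAȲ = (4320.00)(135.00) + (990.00)(9.00) + (990.00)(261.00) = 850500.00 mm³
X̄ = 120690.00 / 6300.00 = 19.16 mm
Ȳ = 850500.00 / 6300.00 = 135.00 mm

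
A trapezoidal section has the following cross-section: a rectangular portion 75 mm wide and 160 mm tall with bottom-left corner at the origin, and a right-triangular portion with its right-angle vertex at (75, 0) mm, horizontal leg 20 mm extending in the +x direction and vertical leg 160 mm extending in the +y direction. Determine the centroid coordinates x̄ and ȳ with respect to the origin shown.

x̄ = 42.70 mm, ȳ = 76.86 mm

rectangular portion: A = 75 × 160 = 12000.00, centroid at (37.50, 80.00).
triangular portion: A = ½·20·160 = 1600.00, centroid at (81.67, 53.33).
ΣA = 13600.00 mm², ΣAx̄ = 580666.67 mm³, ΣAȳ = 1045333.33 mm³.
x̄ = 580666.67/13600.00 = 42.70 mm; ȳ = 1045333.33/13600.00 = 76.86 mm.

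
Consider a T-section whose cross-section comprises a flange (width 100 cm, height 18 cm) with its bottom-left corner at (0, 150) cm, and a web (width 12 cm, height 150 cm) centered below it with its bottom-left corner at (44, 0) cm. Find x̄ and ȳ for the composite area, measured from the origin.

x̄ = 50.00 cm, ȳ = 117.00 cm

Part | A | x̄ᵢ | ȳᵢ | A·x̄ᵢ | A·ȳᵢ
web | 1800.00 | 50.00 | 75.00 | 90000.00 | 135000.00
flange | 1800.00 | 50.00 | 159.00 | 90000.00 | 286200.00
Σ | 3600.00 |  |  | 180000.00 | 421200.00
x̄ = 180000.00 / 3600.00 = 50.00 cm
ȳ = 421200.00 / 3600.00 = 117.00 cm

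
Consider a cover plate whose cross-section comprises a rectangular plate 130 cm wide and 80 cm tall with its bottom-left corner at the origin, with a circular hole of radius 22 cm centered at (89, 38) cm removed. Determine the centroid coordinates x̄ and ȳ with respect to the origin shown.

x̄ = 60.89 cm, ȳ = 40.34 cm

plate: A = 130 × 80 = 10400.00, centroid at (65.00, 40.00).
hole: A = −π·22² = -1520.53, centroid at (89.00, 38.00).
ΣA = 8879.47 cm², ΣAx̄ = 540672.75 cm³, ΣAȳ = 358219.83 cm³.
x̄ = 540672.75/8879.47 = 60.89 cm; ȳ = 358219.83/8879.47 = 40.34 cm.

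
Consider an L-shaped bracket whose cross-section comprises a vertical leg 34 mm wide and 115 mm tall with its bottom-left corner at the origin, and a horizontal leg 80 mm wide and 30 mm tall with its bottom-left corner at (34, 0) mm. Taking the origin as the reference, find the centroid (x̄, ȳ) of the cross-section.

vertical leg: A = 34 × 115 = 3910.00, centroid at (17.00, 57.50).
horizontal leg: A = 80 × 30 = 2400.00, centroid at (74.00, 15.00).
ΣA = 6310.00 mm²
ΣAx̄ = (3910.00)(17.00) + (2400.00)(74.00) = 244070.00 mm³
ΣAȳ = (3910.00)(57.50) + (2400.00)(15.00) = 260825.00 mm³
x̄ = 244070.00 / 6310.00 = 38.68 mm
ȳ = 260825.00 / 6310.00 = 41.34 mm

x̄ = 38.68 mm, ȳ = 41.34 mm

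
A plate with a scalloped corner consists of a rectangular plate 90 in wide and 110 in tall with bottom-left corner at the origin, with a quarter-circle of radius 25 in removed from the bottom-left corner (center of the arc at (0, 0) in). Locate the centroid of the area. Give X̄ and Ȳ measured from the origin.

Part | A | x̄ᵢ | ȳᵢ | A·x̄ᵢ | A·ȳᵢ
plate | 9900.00 | 45.00 | 55.00 | 445500.00 | 544500.00
removed quarter-circle | -490.87 | 10.61 | 10.61 | -5208.33 | -5208.33
Σ | 9409.13 |  |  | 440291.67 | 539291.67
X̄ = 440291.67 / 9409.13 = 46.79 in
Ȳ = 539291.67 / 9409.13 = 57.32 in

X̄ = 46.79 in, Ȳ = 57.32 in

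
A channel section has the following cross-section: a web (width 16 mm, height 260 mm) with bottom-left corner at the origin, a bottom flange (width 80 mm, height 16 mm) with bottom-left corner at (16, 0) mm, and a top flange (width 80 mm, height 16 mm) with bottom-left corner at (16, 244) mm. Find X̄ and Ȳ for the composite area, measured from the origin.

web: A = 16 × 260 = 4160.00, centroid at (8.00, 130.00).
bottom flange: A = 80 × 16 = 1280.00, centroid at (56.00, 8.00).
top flange: A = 80 × 16 = 1280.00, centroid at (56.00, 252.00).
ΣA = 6720.00 mm²
ΣAX̄ = (4160.00)(8.00) + (1280.00)(56.00) + (1280.00)(56.00) = 176640.00 mm³
ΣAȲ = (4160.00)(130.00) + (1280.00)(8.00) + (1280.00)(252.00) = 873600.00 mm³
X̄ = 176640.00 / 6720.00 = 26.29 mm
Ȳ = 873600.00 / 6720.00 = 130.00 mm

X̄ = 26.29 mm, Ȳ = 130.00 mm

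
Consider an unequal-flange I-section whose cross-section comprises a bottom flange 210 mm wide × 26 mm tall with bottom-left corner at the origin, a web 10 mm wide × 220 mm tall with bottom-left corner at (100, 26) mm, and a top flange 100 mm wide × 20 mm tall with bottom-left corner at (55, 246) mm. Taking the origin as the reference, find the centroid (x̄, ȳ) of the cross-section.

x̄ = 105.00 mm, ȳ = 91.32 mm

bottom flange: A = 210 × 26 = 5460.00, centroid at (105.00, 13.00).
web: A = 10 × 220 = 2200.00, centroid at (105.00, 136.00).
top flange: A = 100 × 20 = 2000.00, centroid at (105.00, 256.00).
ΣA = 9660.00 mm²
ΣAx̄ = (5460.00)(105.00) + (2200.00)(105.00) + (2000.00)(105.00) = 1014300.00 mm³
ΣAȳ = (5460.00)(13.00) + (2200.00)(136.00) + (2000.00)(256.00) = 882180.00 mm³
x̄ = 1014300.00 / 9660.00 = 105.00 mm
ȳ = 882180.00 / 9660.00 = 91.32 mm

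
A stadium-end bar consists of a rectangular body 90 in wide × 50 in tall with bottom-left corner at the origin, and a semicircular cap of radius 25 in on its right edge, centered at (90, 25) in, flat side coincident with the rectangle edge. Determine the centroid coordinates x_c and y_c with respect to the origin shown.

Part | A | x̄ᵢ | ȳᵢ | A·x̄ᵢ | A·ȳᵢ
rectangular body | 4500.00 | 45.00 | 25.00 | 202500.00 | 112500.00
semicircular end | 981.75 | 100.61 | 25.00 | 98773.96 | 24543.69
Σ | 5481.75 |  |  | 301273.96 | 137043.69
x_c = 301273.96 / 5481.75 = 54.96 in
y_c = 137043.69 / 5481.75 = 25.00 in

x_c = 54.96 in, y_c = 25.00 in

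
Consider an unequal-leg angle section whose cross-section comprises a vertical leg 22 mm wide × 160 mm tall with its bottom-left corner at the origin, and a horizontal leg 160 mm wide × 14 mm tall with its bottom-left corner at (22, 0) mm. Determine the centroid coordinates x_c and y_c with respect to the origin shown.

x_c = 46.39 mm, y_c = 51.61 mm

vertical leg: A = 22 × 160 = 3520.00, centroid at (11.00, 80.00).
horizontal leg: A = 160 × 14 = 2240.00, centroid at (102.00, 7.00).
ΣA = 5760.00 mm², ΣAx_c = 267200.00 mm³, ΣAy_c = 297280.00 mm³.
x_c = 267200.00/5760.00 = 46.39 mm; y_c = 297280.00/5760.00 = 51.61 mm.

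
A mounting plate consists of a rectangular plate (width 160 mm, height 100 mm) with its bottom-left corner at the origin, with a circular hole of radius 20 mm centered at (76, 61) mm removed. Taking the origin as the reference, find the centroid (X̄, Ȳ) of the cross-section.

plate: A = 160 × 100 = 16000.00, centroid at (80.00, 50.00).
hole: A = −π·20² = -1256.64, centroid at (76.00, 61.00).
ΣA = 14743.36 mm², ΣAX̄ = 1184495.58 mm³, ΣAȲ = 723345.14 mm³.
X̄ = 1184495.58/14743.36 = 80.34 mm; Ȳ = 723345.14/14743.36 = 49.06 mm.

X̄ = 80.34 mm, Ȳ = 49.06 mm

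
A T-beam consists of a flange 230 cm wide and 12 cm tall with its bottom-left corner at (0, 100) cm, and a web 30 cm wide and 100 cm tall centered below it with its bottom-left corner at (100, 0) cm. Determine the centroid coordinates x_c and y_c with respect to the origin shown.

Part | A | x̄ᵢ | ȳᵢ | A·x̄ᵢ | A·ȳᵢ
web | 3000.00 | 115.00 | 50.00 | 345000.00 | 150000.00
flange | 2760.00 | 115.00 | 106.00 | 317400.00 | 292560.00
Σ | 5760.00 |  |  | 662400.00 | 442560.00
x_c = 662400.00 / 5760.00 = 115.00 cm
y_c = 442560.00 / 5760.00 = 76.83 cm

x_c = 115.00 cm, y_c = 76.83 cm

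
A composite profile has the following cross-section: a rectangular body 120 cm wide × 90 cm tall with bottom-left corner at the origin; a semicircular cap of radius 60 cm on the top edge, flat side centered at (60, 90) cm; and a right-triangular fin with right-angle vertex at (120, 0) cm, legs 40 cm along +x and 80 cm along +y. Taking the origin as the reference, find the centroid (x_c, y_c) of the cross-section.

rectangular body: A = 120 × 90 = 10800.00, centroid at (60.00, 45.00).
semicircular top: A = ½π·60² = 5654.87, centroid at (60.00, 115.46).
triangular fin: A = ½·40·80 = 1600.00, centroid at (133.33, 26.67).
ΣA = 18054.87 cm², ΣAx_c = 1200625.34 cm³, ΣAy_c = 1181604.68 cm³.
x_c = 1200625.34/18054.87 = 66.50 cm; y_c = 1181604.68/18054.87 = 65.45 cm.

x_c = 66.50 cm, y_c = 65.45 cm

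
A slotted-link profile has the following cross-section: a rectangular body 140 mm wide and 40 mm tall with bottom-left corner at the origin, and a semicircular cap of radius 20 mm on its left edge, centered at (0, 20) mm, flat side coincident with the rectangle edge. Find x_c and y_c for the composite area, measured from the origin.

x_c = 62.08 mm, y_c = 20.00 mm

Part | A | x̄ᵢ | ȳᵢ | A·x̄ᵢ | A·ȳᵢ
rectangular body | 5600.00 | 70.00 | 20.00 | 392000.00 | 112000.00
semicircular end | 628.32 | -8.49 | 20.00 | -5333.33 | 12566.37
Σ | 6228.32 |  |  | 386666.67 | 124566.37
x_c = 386666.67 / 6228.32 = 62.08 mm
y_c = 124566.37 / 6228.32 = 20.00 mm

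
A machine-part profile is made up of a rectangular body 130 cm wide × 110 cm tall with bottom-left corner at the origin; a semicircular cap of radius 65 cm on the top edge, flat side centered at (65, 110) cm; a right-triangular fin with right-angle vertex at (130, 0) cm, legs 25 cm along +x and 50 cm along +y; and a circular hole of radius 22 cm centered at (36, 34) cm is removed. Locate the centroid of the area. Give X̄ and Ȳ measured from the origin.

X̄ = 69.49 cm, Ȳ = 82.75 cm

Part | A | x̄ᵢ | ȳᵢ | A·x̄ᵢ | A·ȳᵢ
rectangular body | 14300.00 | 65.00 | 55.00 | 929500.00 | 786500.00
semicircular top | 6636.61 | 65.00 | 137.59 | 431379.94 | 913110.93
triangular fin | 625.00 | 138.33 | 16.67 | 86458.33 | 10416.67
hole | -1520.53 | 36.00 | 34.00 | -54739.11 | -51698.05
Σ | 20041.08 |  |  | 1392599.16 | 1658329.54
X̄ = 1392599.16 / 20041.08 = 69.49 cm
Ȳ = 1658329.54 / 20041.08 = 82.75 cm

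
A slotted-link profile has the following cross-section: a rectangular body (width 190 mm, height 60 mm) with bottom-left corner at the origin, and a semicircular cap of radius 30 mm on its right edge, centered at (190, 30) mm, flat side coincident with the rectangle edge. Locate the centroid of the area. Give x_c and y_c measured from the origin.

rectangular body: A = 190 × 60 = 11400.00, centroid at (95.00, 30.00).
semicircular end: A = ½π·30² = 1413.72, centroid at (202.73, 30.00).
ΣA = 12813.72 mm², ΣAx_c = 1369606.17 mm³, ΣAy_c = 384411.50 mm³.
x_c = 1369606.17/12813.72 = 106.89 mm; y_c = 384411.50/12813.72 = 30.00 mm.

x_c = 106.89 mm, y_c = 30.00 mm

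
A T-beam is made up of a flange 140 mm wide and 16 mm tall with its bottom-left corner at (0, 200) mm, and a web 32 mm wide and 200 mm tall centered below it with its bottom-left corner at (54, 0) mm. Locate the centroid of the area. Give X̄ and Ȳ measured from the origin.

web: A = 32 × 200 = 6400.00, centroid at (70.00, 100.00).
flange: A = 140 × 16 = 2240.00, centroid at (70.00, 208.00).
ΣA = 8640.00 mm², ΣAX̄ = 604800.00 mm³, ΣAȲ = 1105920.00 mm³.
X̄ = 604800.00/8640.00 = 70.00 mm; Ȳ = 1105920.00/8640.00 = 128.00 mm.

X̄ = 70.00 mm, Ȳ = 128.00 mm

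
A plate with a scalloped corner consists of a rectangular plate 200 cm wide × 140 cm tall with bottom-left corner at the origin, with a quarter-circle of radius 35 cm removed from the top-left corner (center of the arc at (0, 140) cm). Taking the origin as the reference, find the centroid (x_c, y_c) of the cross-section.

x_c = 103.03 cm, y_c = 68.04 cm

plate: A = 200 × 140 = 28000.00, centroid at (100.00, 70.00).
removed quarter-circle: A = −¼π·35² = -962.11, centroid at (14.85, 125.15).
ΣA = 27037.89 cm²
ΣAx_c = (28000.00)(100.00) + (-962.11)(14.85) = 2785708.33 cm³
ΣAy_c = (28000.00)(70.00) + (-962.11)(125.15) = 1839595.88 cm³
x_c = 2785708.33 / 27037.89 = 103.03 cm
y_c = 1839595.88 / 27037.89 = 68.04 cm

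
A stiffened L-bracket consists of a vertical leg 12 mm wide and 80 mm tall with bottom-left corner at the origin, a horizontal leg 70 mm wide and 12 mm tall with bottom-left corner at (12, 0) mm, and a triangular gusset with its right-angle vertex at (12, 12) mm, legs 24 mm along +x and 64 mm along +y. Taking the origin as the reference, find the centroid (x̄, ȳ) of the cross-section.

x̄ = 23.60 mm, ȳ = 26.88 mm

vertical leg: A = 12 × 80 = 960.00, centroid at (6.00, 40.00).
horizontal leg: A = 70 × 12 = 840.00, centroid at (47.00, 6.00).
gusset: A = ½·24·64 = 768.00, centroid at (20.00, 33.33).
ΣA = 2568.00 mm²
ΣAx̄ = (960.00)(6.00) + (840.00)(47.00) + (768.00)(20.00) = 60600.00 mm³
ΣAȳ = (960.00)(40.00) + (840.00)(6.00) + (768.00)(33.33) = 69040.00 mm³
x̄ = 60600.00 / 2568.00 = 23.60 mm
ȳ = 69040.00 / 2568.00 = 26.88 mm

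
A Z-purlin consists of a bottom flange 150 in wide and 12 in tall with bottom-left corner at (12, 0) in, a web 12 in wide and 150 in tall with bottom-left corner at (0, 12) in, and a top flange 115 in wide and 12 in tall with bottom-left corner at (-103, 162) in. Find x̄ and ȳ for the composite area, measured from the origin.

bottom flange: A = 150 × 12 = 1800.00, centroid at (87.00, 6.00).
web: A = 12 × 150 = 1800.00, centroid at (6.00, 87.00).
top flange: A = 115 × 12 = 1380.00, centroid at (-45.50, 168.00).
ΣA = 4980.00 in²
ΣAx̄ = (1800.00)(87.00) + (1800.00)(6.00) + (1380.00)(-45.50) = 104610.00 in³
ΣAȳ = (1800.00)(6.00) + (1800.00)(87.00) + (1380.00)(168.00) = 399240.00 in³
x̄ = 104610.00 / 4980.00 = 21.01 in
ȳ = 399240.00 / 4980.00 = 80.17 in

x̄ = 21.01 in, ȳ = 80.17 in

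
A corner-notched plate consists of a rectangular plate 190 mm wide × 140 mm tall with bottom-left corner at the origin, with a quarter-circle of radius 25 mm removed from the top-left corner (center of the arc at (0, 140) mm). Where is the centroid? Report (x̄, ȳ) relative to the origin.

x̄ = 96.59 mm, ȳ = 68.88 mm

plate: A = 190 × 140 = 26600.00, centroid at (95.00, 70.00).
removed quarter-circle: A = −¼π·25² = -490.87, centroid at (10.61, 129.39).
ΣA = 26109.13 mm², ΣAx̄ = 2521791.67 mm³, ΣAȳ = 1798485.99 mm³.
x̄ = 2521791.67/26109.13 = 96.59 mm; ȳ = 1798485.99/26109.13 = 68.88 mm.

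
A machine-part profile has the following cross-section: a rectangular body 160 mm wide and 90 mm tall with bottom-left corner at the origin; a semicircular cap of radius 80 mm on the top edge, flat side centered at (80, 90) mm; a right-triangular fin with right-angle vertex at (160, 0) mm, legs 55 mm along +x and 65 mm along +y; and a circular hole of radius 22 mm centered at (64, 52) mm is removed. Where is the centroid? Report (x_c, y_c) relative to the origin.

Part | A | x̄ᵢ | ȳᵢ | A·x̄ᵢ | A·ȳᵢ
rectangular body | 14400.00 | 80.00 | 45.00 | 1152000.00 | 648000.00
semicircular top | 10053.10 | 80.00 | 123.95 | 804247.72 | 1246112.02
triangular fin | 1787.50 | 178.33 | 21.67 | 318770.83 | 38729.17
hole | -1520.53 | 64.00 | 52.00 | -97313.97 | -79067.60
Σ | 24720.07 |  |  | 2177704.58 | 1853773.58
x_c = 2177704.58 / 24720.07 = 88.09 mm
y_c = 1853773.58 / 24720.07 = 74.99 mm

x_c = 88.09 mm, y_c = 74.99 mm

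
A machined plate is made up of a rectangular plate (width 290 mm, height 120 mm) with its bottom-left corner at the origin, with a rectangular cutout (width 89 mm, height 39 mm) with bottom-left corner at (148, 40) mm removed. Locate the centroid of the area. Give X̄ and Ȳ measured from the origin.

plate: A = 290 × 120 = 34800.00, centroid at (145.00, 60.00).
hole: A = −(89 × 39) = -3471.00, centroid at (192.50, 59.50).
ΣA = 31329.00 mm²
ΣAX̄ = (34800.00)(145.00) + (-3471.00)(192.50) = 4377832.50 mm³
ΣAȲ = (34800.00)(60.00) + (-3471.00)(59.50) = 1881475.50 mm³
X̄ = 4377832.50 / 31329.00 = 139.74 mm
Ȳ = 1881475.50 / 31329.00 = 60.06 mm

X̄ = 139.74 mm, Ȳ = 60.06 mm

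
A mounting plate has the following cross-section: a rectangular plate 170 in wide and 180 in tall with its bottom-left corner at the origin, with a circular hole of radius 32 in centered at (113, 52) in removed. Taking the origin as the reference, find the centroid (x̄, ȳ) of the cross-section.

plate: A = 170 × 180 = 30600.00, centroid at (85.00, 90.00).
hole: A = −π·32² = -3216.99, centroid at (113.00, 52.00).
ΣA = 27383.01 in²
ΣAx̄ = (30600.00)(85.00) + (-3216.99)(113.00) = 2237480.03 in³
ΣAȳ = (30600.00)(90.00) + (-3216.99)(52.00) = 2586716.47 in³
x̄ = 2237480.03 / 27383.01 = 81.71 in
ȳ = 2586716.47 / 27383.01 = 94.46 in

x̄ = 81.71 in, ȳ = 94.46 in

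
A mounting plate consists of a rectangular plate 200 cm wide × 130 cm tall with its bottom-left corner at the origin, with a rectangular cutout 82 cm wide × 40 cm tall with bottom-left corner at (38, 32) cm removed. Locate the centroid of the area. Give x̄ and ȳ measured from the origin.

Part | A | x̄ᵢ | ȳᵢ | A·x̄ᵢ | A·ȳᵢ
plate | 26000.00 | 100.00 | 65.00 | 2600000.00 | 1690000.00
hole | -3280.00 | 79.00 | 52.00 | -259120.00 | -170560.00
Σ | 22720.00 |  |  | 2340880.00 | 1519440.00
x̄ = 2340880.00 / 22720.00 = 103.03 cm
ȳ = 1519440.00 / 22720.00 = 66.88 cm

x̄ = 103.03 cm, ȳ = 66.88 cm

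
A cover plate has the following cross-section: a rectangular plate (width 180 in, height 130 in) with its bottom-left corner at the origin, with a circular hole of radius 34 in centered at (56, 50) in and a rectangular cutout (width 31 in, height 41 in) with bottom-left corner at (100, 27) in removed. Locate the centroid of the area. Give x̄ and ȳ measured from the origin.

plate: A = 180 × 130 = 23400.00, centroid at (90.00, 65.00).
hole 1: A = −π·34² = -3631.68, centroid at (56.00, 50.00).
hole 2: A = −(31 × 41) = -1271.00, centroid at (115.50, 47.50).
ΣA = 18497.32 in², ΣAx̄ = 1755825.36 in³, ΣAȳ = 1279043.44 in³.
x̄ = 1755825.36/18497.32 = 94.92 in; ȳ = 1279043.44/18497.32 = 69.15 in.

x̄ = 94.92 in, ȳ = 69.15 in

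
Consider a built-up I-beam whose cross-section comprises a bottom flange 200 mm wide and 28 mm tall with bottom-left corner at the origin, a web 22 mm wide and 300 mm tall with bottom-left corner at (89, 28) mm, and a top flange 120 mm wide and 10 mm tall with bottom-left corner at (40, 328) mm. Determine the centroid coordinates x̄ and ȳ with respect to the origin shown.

Part | A | x̄ᵢ | ȳᵢ | A·x̄ᵢ | A·ȳᵢ
bottom flange | 5600.00 | 100.00 | 14.00 | 560000.00 | 78400.00
web | 6600.00 | 100.00 | 178.00 | 660000.00 | 1174800.00
top flange | 1200.00 | 100.00 | 333.00 | 120000.00 | 399600.00
Σ | 13400.00 |  |  | 1340000.00 | 1652800.00
x̄ = 1340000.00 / 13400.00 = 100.00 mm
ȳ = 1652800.00 / 13400.00 = 123.34 mm

x̄ = 100.00 mm, ȳ = 123.34 mm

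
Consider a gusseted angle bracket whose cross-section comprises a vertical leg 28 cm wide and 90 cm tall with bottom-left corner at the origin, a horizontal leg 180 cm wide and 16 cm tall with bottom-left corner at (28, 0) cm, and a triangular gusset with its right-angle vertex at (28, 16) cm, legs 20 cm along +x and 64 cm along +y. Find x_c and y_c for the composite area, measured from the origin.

x_c = 65.78 cm, y_c = 26.55 cm

vertical leg: A = 28 × 90 = 2520.00, centroid at (14.00, 45.00).
horizontal leg: A = 180 × 16 = 2880.00, centroid at (118.00, 8.00).
gusset: A = ½·20·64 = 640.00, centroid at (34.67, 37.33).
ΣA = 6040.00 cm², ΣAx_c = 397306.67 cm³, ΣAy_c = 160333.33 cm³.
x_c = 397306.67/6040.00 = 65.78 cm; y_c = 160333.33/6040.00 = 26.55 cm.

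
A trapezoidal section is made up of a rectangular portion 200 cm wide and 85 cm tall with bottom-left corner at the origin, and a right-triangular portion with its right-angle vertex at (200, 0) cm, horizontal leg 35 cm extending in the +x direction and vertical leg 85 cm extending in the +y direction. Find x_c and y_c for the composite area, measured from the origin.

x_c = 108.98 cm, y_c = 41.36 cm

Part | A | x̄ᵢ | ȳᵢ | A·x̄ᵢ | A·ȳᵢ
rectangular portion | 17000.00 | 100.00 | 42.50 | 1700000.00 | 722500.00
triangular portion | 1487.50 | 211.67 | 28.33 | 314854.17 | 42145.83
Σ | 18487.50 |  |  | 2014854.17 | 764645.83
x_c = 2014854.17 / 18487.50 = 108.98 cm
y_c = 764645.83 / 18487.50 = 41.36 cm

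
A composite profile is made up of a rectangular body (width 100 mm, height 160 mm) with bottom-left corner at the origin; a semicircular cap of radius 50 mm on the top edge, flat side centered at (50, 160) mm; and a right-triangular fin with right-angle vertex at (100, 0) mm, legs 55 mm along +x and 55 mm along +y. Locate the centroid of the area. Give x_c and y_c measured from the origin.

rectangular body: A = 100 × 160 = 16000.00, centroid at (50.00, 80.00).
semicircular top: A = ½π·50² = 3926.99, centroid at (50.00, 181.22).
triangular fin: A = ½·55·55 = 1512.50, centroid at (118.33, 18.33).
ΣA = 21439.49 mm², ΣAx_c = 1175328.71 mm³, ΣAy_c = 2019381.03 mm³.
x_c = 1175328.71/21439.49 = 54.82 mm; y_c = 2019381.03/21439.49 = 94.19 mm.

x_c = 54.82 mm, y_c = 94.19 mm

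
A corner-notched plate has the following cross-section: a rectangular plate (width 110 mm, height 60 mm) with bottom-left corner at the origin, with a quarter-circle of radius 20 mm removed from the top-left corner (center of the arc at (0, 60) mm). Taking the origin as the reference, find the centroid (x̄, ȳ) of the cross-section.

Part | A | x̄ᵢ | ȳᵢ | A·x̄ᵢ | A·ȳᵢ
plate | 6600.00 | 55.00 | 30.00 | 363000.00 | 198000.00
removed quarter-circle | -314.16 | 8.49 | 51.51 | -2666.67 | -16182.89
Σ | 6285.84 |  |  | 360333.33 | 181817.11
x̄ = 360333.33 / 6285.84 = 57.32 mm
ȳ = 181817.11 / 6285.84 = 28.92 mm

x̄ = 57.32 mm, ȳ = 28.92 mm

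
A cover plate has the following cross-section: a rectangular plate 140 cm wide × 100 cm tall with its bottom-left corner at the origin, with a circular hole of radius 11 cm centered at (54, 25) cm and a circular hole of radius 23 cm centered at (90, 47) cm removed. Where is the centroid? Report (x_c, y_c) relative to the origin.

x_c = 67.73 cm, y_c = 51.21 cm

plate: A = 140 × 100 = 14000.00, centroid at (70.00, 50.00).
hole 1: A = −π·11² = -380.13, centroid at (54.00, 25.00).
hole 2: A = −π·23² = -1661.90, centroid at (90.00, 47.00).
ΣA = 11957.96 cm², ΣAx_c = 809901.61 cm³, ΣAy_c = 612387.26 cm³.
x_c = 809901.61/11957.96 = 67.73 cm; y_c = 612387.26/11957.96 = 51.21 cm.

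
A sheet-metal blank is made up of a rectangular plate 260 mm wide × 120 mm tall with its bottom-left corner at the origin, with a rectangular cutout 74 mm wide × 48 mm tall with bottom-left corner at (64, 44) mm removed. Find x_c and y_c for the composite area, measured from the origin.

plate: A = 260 × 120 = 31200.00, centroid at (130.00, 60.00).
hole: A = −(74 × 48) = -3552.00, centroid at (101.00, 68.00).
ΣA = 27648.00 mm²
ΣAx_c = (31200.00)(130.00) + (-3552.00)(101.00) = 3697248.00 mm³
ΣAy_c = (31200.00)(60.00) + (-3552.00)(68.00) = 1630464.00 mm³
x_c = 3697248.00 / 27648.00 = 133.73 mm
y_c = 1630464.00 / 27648.00 = 58.97 mm

x_c = 133.73 mm, y_c = 58.97 mm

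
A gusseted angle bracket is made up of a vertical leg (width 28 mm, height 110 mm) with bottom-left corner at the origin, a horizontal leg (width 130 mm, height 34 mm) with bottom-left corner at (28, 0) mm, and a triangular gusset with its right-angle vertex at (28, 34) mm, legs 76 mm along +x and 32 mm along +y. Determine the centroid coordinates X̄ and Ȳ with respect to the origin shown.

Part | A | x̄ᵢ | ȳᵢ | A·x̄ᵢ | A·ȳᵢ
vertical leg | 3080.00 | 14.00 | 55.00 | 43120.00 | 169400.00
horizontal leg | 4420.00 | 93.00 | 17.00 | 411060.00 | 75140.00
gusset | 1216.00 | 53.33 | 44.67 | 64853.33 | 54314.67
Σ | 8716.00 |  |  | 519033.33 | 298854.67
X̄ = 519033.33 / 8716.00 = 59.55 mm
Ȳ = 298854.67 / 8716.00 = 34.29 mm

X̄ = 59.55 mm, Ȳ = 34.29 mm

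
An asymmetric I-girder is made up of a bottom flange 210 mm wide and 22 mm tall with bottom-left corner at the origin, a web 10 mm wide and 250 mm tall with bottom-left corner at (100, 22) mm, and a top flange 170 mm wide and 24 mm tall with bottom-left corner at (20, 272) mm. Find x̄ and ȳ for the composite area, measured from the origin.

Part | A | x̄ᵢ | ȳᵢ | A·x̄ᵢ | A·ȳᵢ
bottom flange | 4620.00 | 105.00 | 11.00 | 485100.00 | 50820.00
web | 2500.00 | 105.00 | 147.00 | 262500.00 | 367500.00
top flange | 4080.00 | 105.00 | 284.00 | 428400.00 | 1158720.00
Σ | 11200.00 |  |  | 1176000.00 | 1577040.00
x̄ = 1176000.00 / 11200.00 = 105.00 mm
ȳ = 1577040.00 / 11200.00 = 140.81 mm

x̄ = 105.00 mm, ȳ = 140.81 mm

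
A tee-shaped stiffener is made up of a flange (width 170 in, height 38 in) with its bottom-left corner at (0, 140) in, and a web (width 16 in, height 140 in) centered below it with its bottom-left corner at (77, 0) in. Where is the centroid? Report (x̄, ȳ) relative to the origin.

x̄ = 85.00 in, ȳ = 136.09 in

web: A = 16 × 140 = 2240.00, centroid at (85.00, 70.00).
flange: A = 170 × 38 = 6460.00, centroid at (85.00, 159.00).
ΣA = 8700.00 in², ΣAx̄ = 739500.00 in³, ΣAȳ = 1183940.00 in³.
x̄ = 739500.00/8700.00 = 85.00 in; ȳ = 1183940.00/8700.00 = 136.09 in.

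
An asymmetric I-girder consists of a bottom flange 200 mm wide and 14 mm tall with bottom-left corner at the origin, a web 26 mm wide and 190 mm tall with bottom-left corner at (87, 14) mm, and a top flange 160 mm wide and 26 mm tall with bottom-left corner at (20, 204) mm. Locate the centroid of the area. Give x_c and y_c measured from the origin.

Part | A | x̄ᵢ | ȳᵢ | A·x̄ᵢ | A·ȳᵢ
bottom flange | 2800.00 | 100.00 | 7.00 | 280000.00 | 19600.00
web | 4940.00 | 100.00 | 109.00 | 494000.00 | 538460.00
top flange | 4160.00 | 100.00 | 217.00 | 416000.00 | 902720.00
Σ | 11900.00 |  |  | 1190000.00 | 1460780.00
x_c = 1190000.00 / 11900.00 = 100.00 mm
y_c = 1460780.00 / 11900.00 = 122.75 mm

x_c = 100.00 mm, y_c = 122.75 mm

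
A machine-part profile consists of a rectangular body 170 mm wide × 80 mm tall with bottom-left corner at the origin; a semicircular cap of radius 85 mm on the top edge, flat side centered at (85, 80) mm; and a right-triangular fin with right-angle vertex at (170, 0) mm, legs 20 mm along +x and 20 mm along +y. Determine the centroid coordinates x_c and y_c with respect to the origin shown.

x_c = 85.73 mm, y_c = 74.07 mm

Part | A | x̄ᵢ | ȳᵢ | A·x̄ᵢ | A·ȳᵢ
rectangular body | 13600.00 | 85.00 | 40.00 | 1156000.00 | 544000.00
semicircular top | 11349.00 | 85.00 | 116.08 | 964665.29 | 1317336.94
triangular fin | 200.00 | 176.67 | 6.67 | 35333.33 | 1333.33
Σ | 25149.00 |  |  | 2155998.63 | 1862670.28
x_c = 2155998.63 / 25149.00 = 85.73 mm
y_c = 1862670.28 / 25149.00 = 74.07 mm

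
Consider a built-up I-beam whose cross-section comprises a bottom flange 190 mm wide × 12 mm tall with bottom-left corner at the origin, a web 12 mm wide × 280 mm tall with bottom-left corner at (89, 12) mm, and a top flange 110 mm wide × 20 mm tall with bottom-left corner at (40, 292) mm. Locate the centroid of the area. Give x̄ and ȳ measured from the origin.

bottom flange: A = 190 × 12 = 2280.00, centroid at (95.00, 6.00).
web: A = 12 × 280 = 3360.00, centroid at (95.00, 152.00).
top flange: A = 110 × 20 = 2200.00, centroid at (95.00, 302.00).
ΣA = 7840.00 mm², ΣAx̄ = 744800.00 mm³, ΣAȳ = 1188800.00 mm³.
x̄ = 744800.00/7840.00 = 95.00 mm; ȳ = 1188800.00/7840.00 = 151.63 mm.

x̄ = 95.00 mm, ȳ = 151.63 mm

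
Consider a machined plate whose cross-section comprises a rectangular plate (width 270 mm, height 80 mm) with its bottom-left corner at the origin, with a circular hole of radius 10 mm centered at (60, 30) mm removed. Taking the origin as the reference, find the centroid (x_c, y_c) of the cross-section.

x_c = 136.11 mm, y_c = 40.15 mm

Part | A | x̄ᵢ | ȳᵢ | A·x̄ᵢ | A·ȳᵢ
plate | 21600.00 | 135.00 | 40.00 | 2916000.00 | 864000.00
hole | -314.16 | 60.00 | 30.00 | -18849.56 | -9424.78
Σ | 21285.84 |  |  | 2897150.44 | 854575.22
x_c = 2897150.44 / 21285.84 = 136.11 mm
y_c = 854575.22 / 21285.84 = 40.15 mm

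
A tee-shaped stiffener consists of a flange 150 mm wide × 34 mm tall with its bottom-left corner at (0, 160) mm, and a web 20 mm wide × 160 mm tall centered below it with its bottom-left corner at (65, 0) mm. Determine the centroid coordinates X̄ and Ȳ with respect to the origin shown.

web: A = 20 × 160 = 3200.00, centroid at (75.00, 80.00).
flange: A = 150 × 34 = 5100.00, centroid at (75.00, 177.00).
ΣA = 8300.00 mm²
ΣAX̄ = (3200.00)(75.00) + (5100.00)(75.00) = 622500.00 mm³
ΣAȲ = (3200.00)(80.00) + (5100.00)(177.00) = 1158700.00 mm³
X̄ = 622500.00 / 8300.00 = 75.00 mm
Ȳ = 1158700.00 / 8300.00 = 139.60 mm

X̄ = 75.00 mm, Ȳ = 139.60 mm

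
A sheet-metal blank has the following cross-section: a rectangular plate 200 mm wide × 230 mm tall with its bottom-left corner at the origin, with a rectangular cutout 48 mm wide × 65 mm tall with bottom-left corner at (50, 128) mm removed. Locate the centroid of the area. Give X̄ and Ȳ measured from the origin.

plate: A = 200 × 230 = 46000.00, centroid at (100.00, 115.00).
hole: A = −(48 × 65) = -3120.00, centroid at (74.00, 160.50).
ΣA = 42880.00 mm², ΣAX̄ = 4369120.00 mm³, ΣAȲ = 4789240.00 mm³.
X̄ = 4369120.00/42880.00 = 101.89 mm; Ȳ = 4789240.00/42880.00 = 111.69 mm.

X̄ = 101.89 mm, Ȳ = 111.69 mm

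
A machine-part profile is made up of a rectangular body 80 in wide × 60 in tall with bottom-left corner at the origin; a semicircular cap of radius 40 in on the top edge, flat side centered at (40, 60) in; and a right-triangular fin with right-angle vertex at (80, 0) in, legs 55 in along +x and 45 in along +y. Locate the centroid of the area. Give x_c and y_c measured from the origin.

x_c = 48.44 in, y_c = 41.64 in

rectangular body: A = 80 × 60 = 4800.00, centroid at (40.00, 30.00).
semicircular top: A = ½π·40² = 2513.27, centroid at (40.00, 76.98).
triangular fin: A = ½·55·45 = 1237.50, centroid at (98.33, 15.00).
ΣA = 8550.77 in², ΣAx_c = 414218.46 in³, ΣAy_c = 356025.61 in³.
x_c = 414218.46/8550.77 = 48.44 in; y_c = 356025.61/8550.77 = 41.64 in.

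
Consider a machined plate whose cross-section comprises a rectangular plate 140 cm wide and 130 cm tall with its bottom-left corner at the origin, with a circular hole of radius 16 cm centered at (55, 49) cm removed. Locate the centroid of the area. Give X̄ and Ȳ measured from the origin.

plate: A = 140 × 130 = 18200.00, centroid at (70.00, 65.00).
hole: A = −π·16² = -804.25, centroid at (55.00, 49.00).
ΣA = 17395.75 cm², ΣAX̄ = 1229766.38 cm³, ΣAȲ = 1143591.86 cm³.
X̄ = 1229766.38/17395.75 = 70.69 cm; Ȳ = 1143591.86/17395.75 = 65.74 cm.

X̄ = 70.69 cm, Ȳ = 65.74 cm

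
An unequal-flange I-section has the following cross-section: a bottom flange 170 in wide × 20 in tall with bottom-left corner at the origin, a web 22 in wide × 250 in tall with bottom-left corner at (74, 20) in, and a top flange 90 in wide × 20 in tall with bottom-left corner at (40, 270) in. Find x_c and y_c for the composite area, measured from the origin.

x_c = 85.00 in, y_c = 124.81 in

bottom flange: A = 170 × 20 = 3400.00, centroid at (85.00, 10.00).
web: A = 22 × 250 = 5500.00, centroid at (85.00, 145.00).
top flange: A = 90 × 20 = 1800.00, centroid at (85.00, 280.00).
ΣA = 10700.00 in²
ΣAx_c = (3400.00)(85.00) + (5500.00)(85.00) + (1800.00)(85.00) = 909500.00 in³
ΣAy_c = (3400.00)(10.00) + (5500.00)(145.00) + (1800.00)(280.00) = 1335500.00 in³
x_c = 909500.00 / 10700.00 = 85.00 in
y_c = 1335500.00 / 10700.00 = 124.81 in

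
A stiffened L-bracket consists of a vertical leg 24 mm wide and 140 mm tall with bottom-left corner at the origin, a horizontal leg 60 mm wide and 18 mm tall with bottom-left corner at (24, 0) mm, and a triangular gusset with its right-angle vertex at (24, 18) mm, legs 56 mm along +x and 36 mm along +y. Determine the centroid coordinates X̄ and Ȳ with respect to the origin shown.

Part | A | x̄ᵢ | ȳᵢ | A·x̄ᵢ | A·ȳᵢ
vertical leg | 3360.00 | 12.00 | 70.00 | 40320.00 | 235200.00
horizontal leg | 1080.00 | 54.00 | 9.00 | 58320.00 | 9720.00
gusset | 1008.00 | 42.67 | 30.00 | 43008.00 | 30240.00
Σ | 5448.00 |  |  | 141648.00 | 275160.00
X̄ = 141648.00 / 5448.00 = 26.00 mm
Ȳ = 275160.00 / 5448.00 = 50.51 mm

X̄ = 26.00 mm, Ȳ = 50.51 mm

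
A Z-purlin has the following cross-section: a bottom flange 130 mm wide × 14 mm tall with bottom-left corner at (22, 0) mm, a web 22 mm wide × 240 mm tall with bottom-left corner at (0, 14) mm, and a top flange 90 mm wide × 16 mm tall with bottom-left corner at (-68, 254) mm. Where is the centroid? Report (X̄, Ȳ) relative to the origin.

X̄ = 21.46 mm, Ȳ = 128.52 mm

bottom flange: A = 130 × 14 = 1820.00, centroid at (87.00, 7.00).
web: A = 22 × 240 = 5280.00, centroid at (11.00, 134.00).
top flange: A = 90 × 16 = 1440.00, centroid at (-23.00, 262.00).
ΣA = 8540.00 mm²
ΣAX̄ = (1820.00)(87.00) + (5280.00)(11.00) + (1440.00)(-23.00) = 183300.00 mm³
ΣAȲ = (1820.00)(7.00) + (5280.00)(134.00) + (1440.00)(262.00) = 1097540.00 mm³
X̄ = 183300.00 / 8540.00 = 21.46 mm
Ȳ = 1097540.00 / 8540.00 = 128.52 mm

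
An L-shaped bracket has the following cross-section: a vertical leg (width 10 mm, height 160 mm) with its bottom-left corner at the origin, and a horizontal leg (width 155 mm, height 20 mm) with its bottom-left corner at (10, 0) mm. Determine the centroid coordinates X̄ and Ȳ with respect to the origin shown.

X̄ = 59.41 mm, Ȳ = 33.83 mm

vertical leg: A = 10 × 160 = 1600.00, centroid at (5.00, 80.00).
horizontal leg: A = 155 × 20 = 3100.00, centroid at (87.50, 10.00).
ΣA = 4700.00 mm²
ΣAX̄ = (1600.00)(5.00) + (3100.00)(87.50) = 279250.00 mm³
ΣAȲ = (1600.00)(80.00) + (3100.00)(10.00) = 159000.00 mm³
X̄ = 279250.00 / 4700.00 = 59.41 mm
Ȳ = 159000.00 / 4700.00 = 33.83 mm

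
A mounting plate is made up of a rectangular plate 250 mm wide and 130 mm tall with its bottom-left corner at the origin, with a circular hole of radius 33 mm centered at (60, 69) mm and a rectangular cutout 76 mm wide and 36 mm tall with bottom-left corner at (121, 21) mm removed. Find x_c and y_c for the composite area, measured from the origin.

x_c = 129.91 mm, y_c = 67.18 mm

Part | A | x̄ᵢ | ȳᵢ | A·x̄ᵢ | A·ȳᵢ
plate | 32500.00 | 125.00 | 65.00 | 4062500.00 | 2112500.00
hole 1 | -3421.19 | 60.00 | 69.00 | -205271.66 | -236062.41
hole 2 | -2736.00 | 159.00 | 39.00 | -435024.00 | -106704.00
Σ | 26342.81 |  |  | 3422204.34 | 1769733.59
x_c = 3422204.34 / 26342.81 = 129.91 mm
y_c = 1769733.59 / 26342.81 = 67.18 mm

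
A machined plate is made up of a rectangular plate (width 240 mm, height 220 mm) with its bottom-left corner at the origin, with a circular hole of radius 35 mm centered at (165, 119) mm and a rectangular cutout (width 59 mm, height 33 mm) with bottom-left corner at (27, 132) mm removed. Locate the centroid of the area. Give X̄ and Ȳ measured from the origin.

Part | A | x̄ᵢ | ȳᵢ | A·x̄ᵢ | A·ȳᵢ
plate | 52800.00 | 120.00 | 110.00 | 6336000.00 | 5808000.00
hole 1 | -3848.45 | 165.00 | 119.00 | -634994.42 | -457965.67
hole 2 | -1947.00 | 56.50 | 148.50 | -110005.50 | -289129.50
Σ | 47004.55 |  |  | 5591000.08 | 5060904.83
X̄ = 5591000.08 / 47004.55 = 118.95 mm
Ȳ = 5060904.83 / 47004.55 = 107.67 mm

X̄ = 118.95 mm, Ȳ = 107.67 mm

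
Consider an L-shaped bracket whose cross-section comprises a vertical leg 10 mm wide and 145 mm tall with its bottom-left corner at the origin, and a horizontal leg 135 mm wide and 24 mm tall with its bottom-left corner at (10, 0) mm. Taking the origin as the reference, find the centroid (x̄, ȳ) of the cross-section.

vertical leg: A = 10 × 145 = 1450.00, centroid at (5.00, 72.50).
horizontal leg: A = 135 × 24 = 3240.00, centroid at (77.50, 12.00).
ΣA = 4690.00 mm², ΣAx̄ = 258350.00 mm³, ΣAȳ = 144005.00 mm³.
x̄ = 258350.00/4690.00 = 55.09 mm; ȳ = 144005.00/4690.00 = 30.70 mm.

x̄ = 55.09 mm, ȳ = 30.70 mm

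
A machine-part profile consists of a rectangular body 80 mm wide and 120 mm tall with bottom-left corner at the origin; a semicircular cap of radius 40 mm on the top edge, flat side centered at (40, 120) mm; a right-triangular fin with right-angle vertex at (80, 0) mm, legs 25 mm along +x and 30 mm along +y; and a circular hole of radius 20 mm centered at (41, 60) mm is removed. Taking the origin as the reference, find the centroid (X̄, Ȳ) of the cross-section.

rectangular body: A = 80 × 120 = 9600.00, centroid at (40.00, 60.00).
semicircular top: A = ½π·40² = 2513.27, centroid at (40.00, 136.98).
triangular fin: A = ½·25·30 = 375.00, centroid at (88.33, 10.00).
hole: A = −π·20² = -1256.64, centroid at (41.00, 60.00).
ΣA = 11231.64 mm², ΣAX̄ = 466133.85 mm³, ΣAȲ = 848611.34 mm³.
X̄ = 466133.85/11231.64 = 41.50 mm; Ȳ = 848611.34/11231.64 = 75.56 mm.

X̄ = 41.50 mm, Ȳ = 75.56 mm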